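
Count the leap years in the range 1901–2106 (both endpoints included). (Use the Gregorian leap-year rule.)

Multiples of 4 in [1901,2106]: 51.
Of those, multiples of 100: 2 (not leap unless ÷400).
Multiples of 400: 1.
Leap years = 51 − 2 + 1 = 50.

50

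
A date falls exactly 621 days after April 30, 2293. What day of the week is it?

Friday

Apr 30, 2293 is a Sunday.
621 mod 7 = 5, so 621 days after a Sunday is Sunday + 5 = Friday.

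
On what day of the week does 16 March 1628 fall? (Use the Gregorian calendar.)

Doomsday rule: the anchor day for the 1600s is Tuesday. For year 28: 28÷12 = 2 r 4, and 4÷4 = 1, so 2+4+1 = 7.
Tuesday + 7 ≡ Tuesday — that's 1628's doomsday.
In March the doomsday date is Mar 14.
Mar 16 is 2 days after Mar 14; 2 mod 7 = 2, so Tuesday + 2 = Thursday.

Thursday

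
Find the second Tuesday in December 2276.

December 12, 2276

December 1, 2276 is a Friday.
The first Tuesday is therefore December 5 (4 days later).
The second Tuesday is 5 + 1×7 = December 12.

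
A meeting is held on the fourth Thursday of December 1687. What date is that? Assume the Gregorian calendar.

December 1, 1687 is a Monday.
The first Thursday is therefore December 4 (3 days later).
The fourth Thursday is 4 + 3×7 = December 25.

December 25, 1687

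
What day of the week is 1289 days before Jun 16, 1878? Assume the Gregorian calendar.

Saturday

First find the weekday of Jun 16, 1878. Doomsday rule: the anchor day for the 1800s is Friday. For year 78: 78÷12 = 6 r 6, and 6÷4 = 1, so 6+6+1 = 13.
Friday + 13 ≡ Thursday — that's 1878's doomsday.
In June the doomsday date is Jun 6.
Jun 16 is 10 days after Jun 6; 10 mod 7 = 3, so Thursday + 3 = Sunday.
1289 mod 7 = 1, so 1289 days before a Sunday is Sunday − 1 = Saturday.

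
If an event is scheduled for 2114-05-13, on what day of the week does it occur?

January 1, 2114 is a Monday.
Jan 1, 2114 → Feb 1, 2114: 31 days (January has 31).
Feb 1, 2114 → Mar 1, 2114: 28 days (February has 28).
Mar 1, 2114 → Apr 1, 2114: 31 days (March has 31).
Apr 1, 2114 → May 1, 2114: 30 days (April has 30).
May 1, 2114 → May 13, 2114: 12 days.
Total: 132 days.
132 mod 7 = 6, so Monday + 6 = Sunday.

Sunday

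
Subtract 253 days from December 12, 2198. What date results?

April 3, 2198

−12 → Nov 30, 2198 (end of Nov, 30 days; 241 left).
−30 → Oct 31, 2198 (end of Oct, 31 days; 211 left).
−31 → Sep 30, 2198 (end of Sep, 30 days; 180 left).
−30 → Aug 31, 2198 (end of Aug, 31 days; 150 left).
−31 → Jul 31, 2198 (end of Jul, 31 days; 119 left).
−31 → Jun 30, 2198 (end of Jun, 30 days; 88 left).
−30 → May 31, 2198 (end of May, 31 days; 58 left).
−31 → Apr 30, 2198 (end of Apr, 30 days; 27 left).
−27 → Apr 3, 2198.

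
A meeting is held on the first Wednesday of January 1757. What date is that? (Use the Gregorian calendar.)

January 5, 1757

January 1, 1757 is a Saturday.
The first Wednesday is therefore January 5 (4 days later).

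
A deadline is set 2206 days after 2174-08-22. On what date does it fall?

+365 (one year) → Aug 22, 2175 (1841 left).
+366 (one year; includes Feb 29, 2176) → Aug 22, 2176 (1475 left).
+365 (one year) → Aug 22, 2177 (1110 left).
+365 (one year) → Aug 22, 2178 (745 left).
+365 (one year) → Aug 22, 2179 (380 left).
Aug has 31 days: +10 → Sep 1, 2179 (370 left).
Sep has 30 days: +30 → Oct 1, 2179 (340 left).
Oct has 31 days: +31 → Nov 1, 2179 (309 left).
Nov has 30 days: +30 → Dec 1, 2179 (279 left).
Dec has 31 days: +31 → Jan 1, 2180 (248 left).
Jan has 31 days: +31 → Feb 1, 2180 (217 left).
Feb has 29 days: +29 → Mar 1, 2180 (188 left).
Mar has 31 days: +31 → Apr 1, 2180 (157 left).
Apr has 30 days: +30 → May 1, 2180 (127 left).
May has 31 days: +31 → Jun 1, 2180 (96 left).
Jun has 30 days: +30 → Jul 1, 2180 (66 left).
Jul has 31 days: +31 → Aug 1, 2180 (35 left).
Aug has 31 days: +31 → Sep 1, 2180 (4 left).
+4 → Sep 5, 2180.

September 5, 2180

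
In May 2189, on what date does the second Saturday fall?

May 1, 2189 is a Friday.
The first Saturday is therefore May 2 (1 days later).
The second Saturday is 2 + 1×7 = May 9.

May 9, 2189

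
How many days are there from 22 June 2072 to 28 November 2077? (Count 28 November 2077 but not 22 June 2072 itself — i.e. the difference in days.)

1985

Jun 22, 2072 → Jun 22, 2073: 365 days.
Jun 22, 2073 → Jun 22, 2074: 365 days.
Jun 22, 2074 → Jun 22, 2075: 365 days.
Jun 22, 2075 → Jun 22, 2076: 366 days (Feb 29, 2076 is in that span).
Jun 22, 2076 → Jun 22, 2077: 365 days.
Jun 22, 2077 → Jul 22, 2077: 30 days (June has 30).
Jul 22, 2077 → Aug 22, 2077: 31 days (July has 31).
Aug 22, 2077 → Sep 22, 2077: 31 days (August has 31).
Sep 22, 2077 → Oct 22, 2077: 30 days (September has 30).
Oct 22, 2077 → Nov 22, 2077: 31 days (October has 31).
Nov 22, 2077 → Nov 28, 2077: 6 days.
Total: 1985 days.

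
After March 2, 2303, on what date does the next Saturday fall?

March 7, 2303

Mar 2, 2303 is a Monday.
From Monday to the next Saturday is 5 days.
Mar 2, 2303 + 5 = Mar 7, 2303.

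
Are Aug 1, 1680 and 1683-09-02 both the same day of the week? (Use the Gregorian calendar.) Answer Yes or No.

Yes

From Aug 1, 1680 to Sep 2, 1683 is 1127 days.
1127 mod 7 = 0, so they are the same weekday.
(Aug 1, 1680 is a Thursday; Sep 2, 1683 is a Thursday.)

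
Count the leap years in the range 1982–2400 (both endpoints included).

102

Multiples of 4 in [1982,2400]: 105.
Of those, multiples of 100: 5 (not leap unless ÷400).
Multiples of 400: 2.
Leap years = 105 − 5 + 2 = 102.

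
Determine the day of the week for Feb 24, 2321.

Doomsday rule: the anchor day for the 2300s is Wednesday. For year 21: 21÷12 = 1 r 9, and 9÷4 = 2, so 1+9+2 = 12.
Wednesday + 12 ≡ Monday — that's 2321's doomsday.
In February the doomsday date is Feb 28 (2321 is not a leap year).
Feb 24 is 4 days before Feb 28; 4 mod 7 = 4, so Monday − 4 = Thursday.

Thursday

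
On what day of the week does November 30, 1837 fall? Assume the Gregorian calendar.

Doomsday rule: the anchor day for the 1800s is Friday. For year 37: 37÷12 = 3 r 1, and 1÷4 = 0, so 3+1+0 = 4.
Friday + 4 ≡ Tuesday — that's 1837's doomsday.
In November the doomsday date is Nov 7.
Nov 30 is 23 days after Nov 7; 23 mod 7 = 2, so Tuesday + 2 = Thursday.

Thursday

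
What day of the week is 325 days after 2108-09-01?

Sep 1, 2108 is a Saturday.
325 mod 7 = 3, so 325 days after a Saturday is Saturday + 3 = Tuesday.

Tuesday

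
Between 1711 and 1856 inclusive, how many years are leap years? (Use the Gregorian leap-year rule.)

Multiples of 4 in [1711,1856]: 37.
Of those, multiples of 100: 1 (not leap unless ÷400).
Multiples of 400: 0.
Leap years = 37 − 1 + 0 = 36.

36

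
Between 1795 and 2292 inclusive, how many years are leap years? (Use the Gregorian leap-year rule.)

Multiples of 4 in [1795,2292]: 125.
Of those, multiples of 100: 5 (not leap unless ÷400).
Multiples of 400: 1.
Leap years = 125 − 5 + 1 = 121.

121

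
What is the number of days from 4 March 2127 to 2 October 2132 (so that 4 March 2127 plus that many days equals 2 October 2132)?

2039

Mar 4, 2127 → Mar 4, 2128: 366 days (Feb 29, 2128 is in that span).
Mar 4, 2128 → Mar 4, 2129: 365 days.
Mar 4, 2129 → Mar 4, 2130: 365 days.
Mar 4, 2130 → Mar 4, 2131: 365 days.
Mar 4, 2131 → Mar 4, 2132: 366 days (Feb 29, 2132 is in that span).
Mar 4, 2132 → Apr 4, 2132: 31 days (March has 31).
Apr 4, 2132 → May 4, 2132: 30 days (April has 30).
May 4, 2132 → Jun 4, 2132: 31 days (May has 31).
Jun 4, 2132 → Jul 4, 2132: 30 days (June has 30).
Jul 4, 2132 → Aug 4, 2132: 31 days (July has 31).
Aug 4, 2132 → Sep 4, 2132: 31 days (August has 31).
Sep 4, 2132 → Oct 2, 2132: 28 days.
Total: 2039 days.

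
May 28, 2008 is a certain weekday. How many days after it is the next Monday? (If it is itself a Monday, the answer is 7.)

May 28, 2008 is a Wednesday.
From Wednesday to the next Monday is 5 days.

5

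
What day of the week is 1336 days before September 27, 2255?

Sep 27, 2255 is a Thursday.
1336 mod 7 = 6, so 1336 days before a Thursday is Thursday − 6 = Friday.

Friday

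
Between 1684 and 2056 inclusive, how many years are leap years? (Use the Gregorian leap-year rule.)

91

Multiples of 4 in [1684,2056]: 94.
Of those, multiples of 100: 4 (not leap unless ÷400).
Multiples of 400: 1.
Leap years = 94 − 4 + 1 = 91.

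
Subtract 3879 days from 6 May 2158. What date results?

−365 (one year) → May 6, 2157 (3514 left).
−365 (one year) → May 6, 2156 (3149 left).
−366 (one year; includes Feb 29, 2156) → May 6, 2155 (2783 left).
−365 (one year) → May 6, 2154 (2418 left).
−365 (one year) → May 6, 2153 (2053 left).
−365 (one year) → May 6, 2152 (1688 left).
−366 (one year; includes Feb 29, 2152) → May 6, 2151 (1322 left).
−365 (one year) → May 6, 2150 (957 left).
−365 (one year) → May 6, 2149 (592 left).
−365 (one year) → May 6, 2148 (227 left).
−6 → Apr 30, 2148 (end of Apr, 30 days; 221 left).
−30 → Mar 31, 2148 (end of Mar, 31 days; 191 left).
−31 → Feb 29, 2148 (end of Feb, 29 days; 160 left).
−29 → Jan 31, 2148 (end of Jan, 31 days; 131 left).
−31 → Dec 31, 2147 (end of Dec, 31 days; 100 left).
−31 → Nov 30, 2147 (end of Nov, 30 days; 69 left).
−30 → Oct 31, 2147 (end of Oct, 31 days; 39 left).
−31 → Sep 30, 2147 (end of Sep, 30 days; 8 left).
−8 → Sep 22, 2147.

September 22, 2147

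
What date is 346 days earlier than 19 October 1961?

−19 → Sep 30, 1961 (end of Sep, 30 days; 327 left).
−30 → Aug 31, 1961 (end of Aug, 31 days; 297 left).
−31 → Jul 31, 1961 (end of Jul, 31 days; 266 left).
−31 → Jun 30, 1961 (end of Jun, 30 days; 235 left).
−30 → May 31, 1961 (end of May, 31 days; 205 left).
−31 → Apr 30, 1961 (end of Apr, 30 days; 174 left).
−30 → Mar 31, 1961 (end of Mar, 31 days; 144 left).
−31 → Feb 28, 1961 (end of Feb, 28 days; 113 left).
−28 → Jan 31, 1961 (end of Jan, 31 days; 85 left).
−31 → Dec 31, 1960 (end of Dec, 31 days; 54 left).
−31 → Nov 30, 1960 (end of Nov, 30 days; 23 left).
−23 → Nov 7, 1960.

November 7, 1960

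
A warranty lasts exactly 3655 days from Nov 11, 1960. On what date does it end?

November 14, 1970

+365 (one year) → Nov 11, 1961 (3290 left).
+365 (one year) → Nov 11, 1962 (2925 left).
+365 (one year) → Nov 11, 1963 (2560 left).
+366 (one year; includes Feb 29, 1964) → Nov 11, 1964 (2194 left).
+365 (one year) → Nov 11, 1965 (1829 left).
+365 (one year) → Nov 11, 1966 (1464 left).
+365 (one year) → Nov 11, 1967 (1099 left).
+366 (one year; includes Feb 29, 1968) → Nov 11, 1968 (733 left).
+365 (one year) → Nov 11, 1969 (368 left).
Nov has 30 days: +20 → Dec 1, 1969 (348 left).
Dec has 31 days: +31 → Jan 1, 1970 (317 left).
Jan has 31 days: +31 → Feb 1, 1970 (286 left).
Feb has 28 days: +28 → Mar 1, 1970 (258 left).
Mar has 31 days: +31 → Apr 1, 1970 (227 left).
Apr has 30 days: +30 → May 1, 1970 (197 left).
May has 31 days: +31 → Jun 1, 1970 (166 left).
Jun has 30 days: +30 → Jul 1, 1970 (136 left).
Jul has 31 days: +31 → Aug 1, 1970 (105 left).
Aug has 31 days: +31 → Sep 1, 1970 (74 left).
Sep has 30 days: +30 → Oct 1, 1970 (44 left).
Oct has 31 days: +31 → Nov 1, 1970 (13 left).
+13 → Nov 14, 1970.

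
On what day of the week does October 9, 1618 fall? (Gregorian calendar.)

Doomsday rule: the anchor day for the 1600s is Tuesday. For year 18: 18÷12 = 1 r 6, and 6÷4 = 1, so 1+6+1 = 8.
Tuesday + 8 ≡ Wednesday — that's 1618's doomsday.
In October the doomsday date is Oct 10.
Oct 9 is 1 day before Oct 10; 1 mod 7 = 1, so Wednesday − 1 = Tuesday.

Tuesday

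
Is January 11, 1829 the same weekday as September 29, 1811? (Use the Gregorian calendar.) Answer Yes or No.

From Sep 29, 1811 to Jan 11, 1829 is 6314 days.
6314 mod 7 = 0, so they are the same weekday.
(Sep 29, 1811 is a Sunday; Jan 11, 1829 is a Sunday.)

Yes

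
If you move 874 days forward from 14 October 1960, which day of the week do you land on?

Thursday

First find the weekday of Oct 14, 1960. Doomsday rule: the anchor day for the 1900s is Wednesday. For year 60: 60÷12 = 5 r 0, and 0÷4 = 0, so 5+0+0 = 5.
Wednesday + 5 ≡ Monday — that's 1960's doomsday.
In October the doomsday date is Oct 10.
Oct 14 is 4 days after Oct 10; 4 mod 7 = 4, so Monday + 4 = Friday.
874 mod 7 = 6, so 874 days after a Friday is Friday + 6 = Thursday.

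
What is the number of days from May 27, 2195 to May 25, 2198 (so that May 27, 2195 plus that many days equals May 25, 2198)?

1094

May 27, 2195 → May 27, 2196: 366 days (Feb 29, 2196 is in that span).
May 27, 2196 → May 27, 2197: 365 days.
May 27, 2197 → Jun 27, 2197: 31 days (May has 31).
Jun 27, 2197 → Jul 27, 2197: 30 days (June has 30).
Jul 27, 2197 → Aug 27, 2197: 31 days (July has 31).
Aug 27, 2197 → Sep 27, 2197: 31 days (August has 31).
Sep 27, 2197 → Oct 27, 2197: 30 days (September has 30).
Oct 27, 2197 → Nov 27, 2197: 31 days (October has 31).
Nov 27, 2197 → Dec 27, 2197: 30 days (November has 30).
Dec 27, 2197 → Jan 27, 2198: 31 days (December has 31).
Jan 27, 2198 → Feb 27, 2198: 31 days (January has 31).
Feb 27, 2198 → Mar 27, 2198: 28 days (February has 28).
Mar 27, 2198 → Apr 27, 2198: 31 days (March has 31).
Apr 27, 2198 → May 25, 2198: 28 days.
Total: 1094 days.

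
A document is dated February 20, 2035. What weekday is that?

Tuesday

Doomsday rule: the anchor day for the 2000s is Tuesday. For year 35: 35÷12 = 2 r 11, and 11÷4 = 2, so 2+11+2 = 15.
Tuesday + 15 ≡ Wednesday — that's 2035's doomsday.
In February the doomsday date is Feb 28 (2035 is not a leap year).
Feb 20 is 8 days before Feb 28; 8 mod 7 = 1, so Wednesday − 1 = Tuesday.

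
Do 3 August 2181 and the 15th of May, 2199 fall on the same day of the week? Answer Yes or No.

No

From Aug 3, 2181 to May 15, 2199 is 6494 days.
6494 mod 7 = 5, so they are different weekdays.
(Aug 3, 2181 is a Friday; May 15, 2199 is a Wednesday.)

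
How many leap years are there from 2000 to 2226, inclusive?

Multiples of 4 in [2000,2226]: 57.
Of those, multiples of 100: 3 (not leap unless ÷400).
Multiples of 400: 1.
Leap years = 57 − 3 + 1 = 55.

55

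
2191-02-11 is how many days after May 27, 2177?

5008

May 27, 2177 → May 27, 2178: 365 days.
May 27, 2178 → May 27, 2179: 365 days.
May 27, 2179 → May 27, 2180: 366 days (Feb 29, 2180 is in that span).
May 27, 2180 → May 27, 2181: 365 days.
May 27, 2181 → May 27, 2182: 365 days.
May 27, 2182 → May 27, 2183: 365 days.
May 27, 2183 → May 27, 2184: 366 days (Feb 29, 2184 is in that span).
May 27, 2184 → May 27, 2185: 365 days.
May 27, 2185 → May 27, 2186: 365 days.
May 27, 2186 → May 27, 2187: 365 days.
May 27, 2187 → May 27, 2188: 366 days (Feb 29, 2188 is in that span).
May 27, 2188 → May 27, 2189: 365 days.
May 27, 2189 → May 27, 2190: 365 days.
May 27, 2190 → Jun 27, 2190: 31 days (May has 31).
Jun 27, 2190 → Jul 27, 2190: 30 days (June has 30).
Jul 27, 2190 → Aug 27, 2190: 31 days (July has 31).
Aug 27, 2190 → Sep 27, 2190: 31 days (August has 31).
Sep 27, 2190 → Oct 27, 2190: 30 days (September has 30).
Oct 27, 2190 → Nov 27, 2190: 31 days (October has 31).
Nov 27, 2190 → Dec 27, 2190: 30 days (November has 30).
Dec 27, 2190 → Jan 27, 2191: 31 days (December has 31).
Jan 27, 2191 → Feb 11, 2191: 15 days.
Total: 5008 days.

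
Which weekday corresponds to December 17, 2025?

Wednesday

Doomsday rule: the anchor day for the 2000s is Tuesday. For year 25: 25÷12 = 2 r 1, and 1÷4 = 0, so 2+1+0 = 3.
Tuesday + 3 ≡ Friday — that's 2025's doomsday.
In December the doomsday date is Dec 12.
Dec 17 is 5 days after Dec 12; 5 mod 7 = 5, so Friday + 5 = Wednesday.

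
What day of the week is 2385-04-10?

Wednesday

Doomsday rule: the anchor day for the 2300s is Wednesday. For year 85: 85÷12 = 7 r 1, and 1÷4 = 0, so 7+1+0 = 8.
Wednesday + 8 ≡ Thursday — that's 2385's doomsday.
In April the doomsday date is Apr 4.
Apr 10 is 6 days after Apr 4; 6 mod 7 = 6, so Thursday + 6 = Wednesday.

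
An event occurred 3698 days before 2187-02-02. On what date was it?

−365 (one year) → Feb 2, 2186 (3333 left).
−365 (one year) → Feb 2, 2185 (2968 left).
−366 (one year; includes Feb 29, 2184) → Feb 2, 2184 (2602 left).
−365 (one year) → Feb 2, 2183 (2237 left).
−365 (one year) → Feb 2, 2182 (1872 left).
−365 (one year) → Feb 2, 2181 (1507 left).
−366 (one year; includes Feb 29, 2180) → Feb 2, 2180 (1141 left).
−365 (one year) → Feb 2, 2179 (776 left).
−365 (one year) → Feb 2, 2178 (411 left).
−365 (one year) → Feb 2, 2177 (46 left).
−2 → Jan 31, 2177 (end of Jan, 31 days; 44 left).
−31 → Dec 31, 2176 (end of Dec, 31 days; 13 left).
−13 → Dec 18, 2176.

December 18, 2176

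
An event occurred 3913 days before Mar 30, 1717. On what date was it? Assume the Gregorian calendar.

−365 (one year) → Mar 30, 1716 (3548 left).
−366 (one year; includes Feb 29, 1716) → Mar 30, 1715 (3182 left).
−365 (one year) → Mar 30, 1714 (2817 left).
−365 (one year) → Mar 30, 1713 (2452 left).
−365 (one year) → Mar 30, 1712 (2087 left).
−366 (one year; includes Feb 29, 1712) → Mar 30, 1711 (1721 left).
−365 (one year) → Mar 30, 1710 (1356 left).
−365 (one year) → Mar 30, 1709 (991 left).
−365 (one year) → Mar 30, 1708 (626 left).
−366 (one year; includes Feb 29, 1708) → Mar 30, 1707 (260 left).
−30 → Feb 28, 1707 (end of Feb, 28 days; 230 left).
−28 → Jan 31, 1707 (end of Jan, 31 days; 202 left).
−31 → Dec 31, 1706 (end of Dec, 31 days; 171 left).
−31 → Nov 30, 1706 (end of Nov, 30 days; 140 left).
−30 → Oct 31, 1706 (end of Oct, 31 days; 110 left).
−31 → Sep 30, 1706 (end of Sep, 30 days; 79 left).
−30 → Aug 31, 1706 (end of Aug, 31 days; 49 left).
−31 → Jul 31, 1706 (end of Jul, 31 days; 18 left).
−18 → Jul 13, 1706.

July 13, 1706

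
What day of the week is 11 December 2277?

Tuesday

Doomsday rule: the anchor day for the 2200s is Friday. For year 77: 77÷12 = 6 r 5, and 5÷4 = 1, so 6+5+1 = 12.
Friday + 12 ≡ Wednesday — that's 2277's doomsday.
In December the doomsday date is Dec 12.
Dec 11 is 1 day before Dec 12; 1 mod 7 = 1, so Wednesday − 1 = Tuesday.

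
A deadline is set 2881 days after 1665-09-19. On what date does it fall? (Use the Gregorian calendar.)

August 9, 1673

+365 (one year) → Sep 19, 1666 (2516 left).
+365 (one year) → Sep 19, 1667 (2151 left).
+366 (one year; includes Feb 29, 1668) → Sep 19, 1668 (1785 left).
+365 (one year) → Sep 19, 1669 (1420 left).
+365 (one year) → Sep 19, 1670 (1055 left).
+365 (one year) → Sep 19, 1671 (690 left).
+366 (one year; includes Feb 29, 1672) → Sep 19, 1672 (324 left).
Sep has 30 days: +12 → Oct 1, 1672 (312 left).
Oct has 31 days: +31 → Nov 1, 1672 (281 left).
Nov has 30 days: +30 → Dec 1, 1672 (251 left).
Dec has 31 days: +31 → Jan 1, 1673 (220 left).
Jan has 31 days: +31 → Feb 1, 1673 (189 left).
Feb has 28 days: +28 → Mar 1, 1673 (161 left).
Mar has 31 days: +31 → Apr 1, 1673 (130 left).
Apr has 30 days: +30 → May 1, 1673 (100 left).
May has 31 days: +31 → Jun 1, 1673 (69 left).
Jun has 30 days: +30 → Jul 1, 1673 (39 left).
Jul has 31 days: +31 → Aug 1, 1673 (8 left).
+8 → Aug 9, 1673.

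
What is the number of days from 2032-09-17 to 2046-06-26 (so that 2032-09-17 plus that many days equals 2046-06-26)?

5030

Sep 17, 2032 → Sep 17, 2033: 365 days.
Sep 17, 2033 → Sep 17, 2034: 365 days.
Sep 17, 2034 → Sep 17, 2035: 365 days.
Sep 17, 2035 → Sep 17, 2036: 366 days (Feb 29, 2036 is in that span).
Sep 17, 2036 → Sep 17, 2037: 365 days.
Sep 17, 2037 → Sep 17, 2038: 365 days.
Sep 17, 2038 → Sep 17, 2039: 365 days.
Sep 17, 2039 → Sep 17, 2040: 366 days (Feb 29, 2040 is in that span).
Sep 17, 2040 → Sep 17, 2041: 365 days.
Sep 17, 2041 → Sep 17, 2042: 365 days.
Sep 17, 2042 → Sep 17, 2043: 365 days.
Sep 17, 2043 → Sep 17, 2044: 366 days (Feb 29, 2044 is in that span).
Sep 17, 2044 → Sep 17, 2045: 365 days.
Sep 17, 2045 → Oct 17, 2045: 30 days (September has 30).
Oct 17, 2045 → Nov 17, 2045: 31 days (October has 31).
Nov 17, 2045 → Dec 17, 2045: 30 days (November has 30).
Dec 17, 2045 → Jan 17, 2046: 31 days (December has 31).
Jan 17, 2046 → Feb 17, 2046: 31 days (January has 31).
Feb 17, 2046 → Mar 17, 2046: 28 days (February has 28).
Mar 17, 2046 → Apr 17, 2046: 31 days (March has 31).
Apr 17, 2046 → May 17, 2046: 30 days (April has 30).
May 17, 2046 → Jun 17, 2046: 31 days (May has 31).
Jun 17, 2046 → Jun 26, 2046: 9 days.
Total: 5030 days.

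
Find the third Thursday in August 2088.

August 19, 2088

August 1, 2088 is a Sunday.
The first Thursday is therefore August 5 (4 days later).
The third Thursday is 5 + 2×7 = August 19.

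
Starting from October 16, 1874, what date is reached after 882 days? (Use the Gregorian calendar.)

+365 (one year) → Oct 16, 1875 (517 left).
+366 (one year; includes Feb 29, 1876) → Oct 16, 1876 (151 left).
Oct has 31 days: +16 → Nov 1, 1876 (135 left).
Nov has 30 days: +30 → Dec 1, 1876 (105 left).
Dec has 31 days: +31 → Jan 1, 1877 (74 left).
Jan has 31 days: +31 → Feb 1, 1877 (43 left).
Feb has 28 days: +28 → Mar 1, 1877 (15 left).
+15 → Mar 16, 1877.

March 16, 1877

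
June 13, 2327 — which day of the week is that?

Doomsday rule: the anchor day for the 2300s is Wednesday. For year 27: 27÷12 = 2 r 3, and 3÷4 = 0, so 2+3+0 = 5.
Wednesday + 5 ≡ Monday — that's 2327's doomsday.
In June the doomsday date is Jun 6.
Jun 13 is 7 days after Jun 6; 7 mod 7 = 0, so Monday + 0 = Monday.

Monday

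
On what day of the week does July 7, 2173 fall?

Doomsday rule: the anchor day for the 2100s is Sunday. For year 73: 73÷12 = 6 r 1, and 1÷4 = 0, so 6+1+0 = 7.
Sunday + 7 ≡ Sunday — that's 2173's doomsday.
In July the doomsday date is Jul 11.
Jul 7 is 4 days before Jul 11; 4 mod 7 = 4, so Sunday − 4 = Wednesday.

Wednesday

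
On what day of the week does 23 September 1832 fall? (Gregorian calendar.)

Sunday

Doomsday rule: the anchor day for the 1800s is Friday. For year 32: 32÷12 = 2 r 8, and 8÷4 = 2, so 2+8+2 = 12.
Friday + 12 ≡ Wednesday — that's 1832's doomsday.
In September the doomsday date is Sep 5.
Sep 23 is 18 days after Sep 5; 18 mod 7 = 4, so Wednesday + 4 = Sunday.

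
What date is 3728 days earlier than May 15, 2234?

−365 (one year) → May 15, 2233 (3363 left).
−365 (one year) → May 15, 2232 (2998 left).
−366 (one year; includes Feb 29, 2232) → May 15, 2231 (2632 left).
−365 (one year) → May 15, 2230 (2267 left).
−365 (one year) → May 15, 2229 (1902 left).
−365 (one year) → May 15, 2228 (1537 left).
−366 (one year; includes Feb 29, 2228) → May 15, 2227 (1171 left).
−365 (one year) → May 15, 2226 (806 left).
−365 (one year) → May 15, 2225 (441 left).
−365 (one year) → May 15, 2224 (76 left).
−15 → Apr 30, 2224 (end of Apr, 30 days; 61 left).
−30 → Mar 31, 2224 (end of Mar, 31 days; 31 left).
−31 → Feb 29, 2224 (end of Feb, 29 days; 0 left).

February 29, 2224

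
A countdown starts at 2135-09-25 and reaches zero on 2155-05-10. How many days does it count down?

Sep 25, 2135 → Sep 25, 2136: 366 days (Feb 29, 2136 is in that span).
Sep 25, 2136 → Sep 25, 2137: 365 days.
Sep 25, 2137 → Sep 25, 2138: 365 days.
Sep 25, 2138 → Sep 25, 2139: 365 days.
Sep 25, 2139 → Sep 25, 2140: 366 days (Feb 29, 2140 is in that span).
Sep 25, 2140 → Sep 25, 2141: 365 days.
Sep 25, 2141 → Sep 25, 2142: 365 days.
Sep 25, 2142 → Sep 25, 2143: 365 days.
Sep 25, 2143 → Sep 25, 2144: 366 days (Feb 29, 2144 is in that span).
Sep 25, 2144 → Sep 25, 2145: 365 days.
Sep 25, 2145 → Sep 25, 2146: 365 days.
Sep 25, 2146 → Sep 25, 2147: 365 days.
Sep 25, 2147 → Sep 25, 2148: 366 days (Feb 29, 2148 is in that span).
Sep 25, 2148 → Sep 25, 2149: 365 days.
Sep 25, 2149 → Sep 25, 2150: 365 days.
Sep 25, 2150 → Sep 25, 2151: 365 days.
Sep 25, 2151 → Sep 25, 2152: 366 days (Feb 29, 2152 is in that span).
Sep 25, 2152 → Sep 25, 2153: 365 days.
Sep 25, 2153 → Sep 25, 2154: 365 days.
Sep 25, 2154 → Oct 25, 2154: 30 days (September has 30).
Oct 25, 2154 → Nov 25, 2154: 31 days (October has 31).
Nov 25, 2154 → Dec 25, 2154: 30 days (November has 30).
Dec 25, 2154 → Jan 25, 2155: 31 days (December has 31).
Jan 25, 2155 → Feb 25, 2155: 31 days (January has 31).
Feb 25, 2155 → Mar 25, 2155: 28 days (February has 28).
Mar 25, 2155 → Apr 25, 2155: 31 days (March has 31).
Apr 25, 2155 → May 10, 2155: 15 days.
Total: 7167 days.

7167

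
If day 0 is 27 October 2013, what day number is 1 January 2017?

Oct 27, 2013 → Oct 27, 2014: 365 days.
Oct 27, 2014 → Oct 27, 2015: 365 days.
Oct 27, 2015 → Oct 27, 2016: 366 days (Feb 29, 2016 is in that span).
Oct 27, 2016 → Nov 27, 2016: 31 days (October has 31).
Nov 27, 2016 → Dec 27, 2016: 30 days (November has 30).
Dec 27, 2016 → Jan 1, 2017: 5 days.
Total: 1162 days.

1162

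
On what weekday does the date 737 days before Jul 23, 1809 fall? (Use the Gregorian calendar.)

First find the weekday of Jul 23, 1809. Doomsday rule: the anchor day for the 1800s is Friday. For year 09: 9÷12 = 0 r 9, and 9÷4 = 2, so 0+9+2 = 11.
Friday + 11 ≡ Tuesday — that's 1809's doomsday.
In July the doomsday date is Jul 11.
Jul 23 is 12 days after Jul 11; 12 mod 7 = 5, so Tuesday + 5 = Sunday.
737 mod 7 = 2, so 737 days before a Sunday is Sunday − 2 = Friday.

Friday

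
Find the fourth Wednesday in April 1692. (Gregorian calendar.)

April 1, 1692 is a Tuesday.
The first Wednesday is therefore April 2 (1 days later).
The fourth Wednesday is 2 + 3×7 = April 23.

April 23, 1692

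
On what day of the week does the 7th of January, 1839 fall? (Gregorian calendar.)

Monday

Doomsday rule: the anchor day for the 1800s is Friday. For year 39: 39÷12 = 3 r 3, and 3÷4 = 0, so 3+3+0 = 6.
Friday + 6 ≡ Thursday — that's 1839's doomsday.
In January the doomsday date is Jan 3 (1839 is not a leap year).
Jan 7 is 4 days after Jan 3; 4 mod 7 = 4, so Thursday + 4 = Monday.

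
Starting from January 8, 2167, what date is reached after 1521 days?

March 9, 2171

+365 (one year) → Jan 8, 2168 (1156 left).
+366 (one year; includes Feb 29, 2168) → Jan 8, 2169 (790 left).
+365 (one year) → Jan 8, 2170 (425 left).
+365 (one year) → Jan 8, 2171 (60 left).
Jan has 31 days: +24 → Feb 1, 2171 (36 left).
Feb has 28 days: +28 → Mar 1, 2171 (8 left).
+8 → Mar 9, 2171.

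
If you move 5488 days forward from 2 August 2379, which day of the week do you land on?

First find the weekday of Aug 2, 2379. Doomsday rule: the anchor day for the 2300s is Wednesday. For year 79: 79÷12 = 6 r 7, and 7÷4 = 1, so 6+7+1 = 14.
Wednesday + 14 ≡ Wednesday — that's 2379's doomsday.
In August the doomsday date is Aug 8.
Aug 2 is 6 days before Aug 8; 6 mod 7 = 6, so Wednesday − 6 = Thursday.
5488 mod 7 = 0, so 5488 days after a Thursday is Thursday + 0 = Thursday.

Thursday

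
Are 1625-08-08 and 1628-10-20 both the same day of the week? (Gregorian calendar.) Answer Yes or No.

Yes

From Aug 8, 1625 to Oct 20, 1628 is 1169 days.
1169 mod 7 = 0, so they are the same weekday.
(Aug 8, 1625 is a Friday; Oct 20, 1628 is a Friday.)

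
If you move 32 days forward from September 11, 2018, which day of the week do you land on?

First find the weekday of Sep 11, 2018. Doomsday rule: the anchor day for the 2000s is Tuesday. For year 18: 18÷12 = 1 r 6, and 6÷4 = 1, so 1+6+1 = 8.
Tuesday + 8 ≡ Wednesday — that's 2018's doomsday.
In September the doomsday date is Sep 5.
Sep 11 is 6 days after Sep 5; 6 mod 7 = 6, so Wednesday + 6 = Tuesday.
32 mod 7 = 4, so 32 days after a Tuesday is Tuesday + 4 = Saturday.

Saturday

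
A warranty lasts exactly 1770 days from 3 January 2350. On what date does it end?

+365 (one year) → Jan 3, 2351 (1405 left).
+365 (one year) → Jan 3, 2352 (1040 left).
+366 (one year; includes Feb 29, 2352) → Jan 3, 2353 (674 left).
+365 (one year) → Jan 3, 2354 (309 left).
Jan has 31 days: +29 → Feb 1, 2354 (280 left).
Feb has 28 days: +28 → Mar 1, 2354 (252 left).
Mar has 31 days: +31 → Apr 1, 2354 (221 left).
Apr has 30 days: +30 → May 1, 2354 (191 left).
May has 31 days: +31 → Jun 1, 2354 (160 left).
Jun has 30 days: +30 → Jul 1, 2354 (130 left).
Jul has 31 days: +31 → Aug 1, 2354 (99 left).
Aug has 31 days: +31 → Sep 1, 2354 (68 left).
Sep has 30 days: +30 → Oct 1, 2354 (38 left).
Oct has 31 days: +31 → Nov 1, 2354 (7 left).
+7 → Nov 8, 2354.

November 8, 2354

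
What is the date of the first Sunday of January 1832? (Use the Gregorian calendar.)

January 1, 1832 is a Sunday.
The first Sunday is therefore January 1 (same day).

January 1, 1832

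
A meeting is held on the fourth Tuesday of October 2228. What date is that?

October 28, 2228

October 1, 2228 is a Wednesday.
The first Tuesday is therefore October 7 (6 days later).
The fourth Tuesday is 7 + 3×7 = October 28.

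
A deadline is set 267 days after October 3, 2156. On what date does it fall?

June 27, 2157

Oct has 31 days: +29 → Nov 1, 2156 (238 left).
Nov has 30 days: +30 → Dec 1, 2156 (208 left).
Dec has 31 days: +31 → Jan 1, 2157 (177 left).
Jan has 31 days: +31 → Feb 1, 2157 (146 left).
Feb has 28 days: +28 → Mar 1, 2157 (118 left).
Mar has 31 days: +31 → Apr 1, 2157 (87 left).
Apr has 30 days: +30 → May 1, 2157 (57 left).
May has 31 days: +31 → Jun 1, 2157 (26 left).
+26 → Jun 27, 2157.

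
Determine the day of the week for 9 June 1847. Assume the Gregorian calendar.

January 1, 1847 is a Friday.
Jan 1, 1847 → Feb 1, 1847: 31 days (January has 31).
Feb 1, 1847 → Mar 1, 1847: 28 days (February has 28).
Mar 1, 1847 → Apr 1, 1847: 31 days (March has 31).
Apr 1, 1847 → May 1, 1847: 30 days (April has 30).
May 1, 1847 → Jun 1, 1847: 31 days (May has 31).
Jun 1, 1847 → Jun 9, 1847: 8 days.
Total: 159 days.
159 mod 7 = 5, so Friday + 5 = Wednesday.

Wednesday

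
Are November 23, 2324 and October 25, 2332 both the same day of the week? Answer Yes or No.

From Nov 23, 2324 to Oct 25, 2332 is 2893 days.
2893 mod 7 = 2, so they are different weekdays.
(Nov 23, 2324 is a Sunday; Oct 25, 2332 is a Tuesday.)

No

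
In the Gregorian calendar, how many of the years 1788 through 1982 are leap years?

47

Multiples of 4 in [1788,1982]: 49.
Of those, multiples of 100: 2 (not leap unless ÷400).
Multiples of 400: 0.
Leap years = 49 − 2 + 0 = 47.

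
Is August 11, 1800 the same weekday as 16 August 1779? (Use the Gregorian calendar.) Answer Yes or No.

From Aug 16, 1779 to Aug 11, 1800 is 7665 days.
7665 mod 7 = 0, so they are the same weekday.
(Aug 16, 1779 is a Monday; Aug 11, 1800 is a Monday.)

Yes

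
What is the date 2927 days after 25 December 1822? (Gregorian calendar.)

December 30, 1830

+365 (one year) → Dec 25, 1823 (2562 left).
+366 (one year; includes Feb 29, 1824) → Dec 25, 1824 (2196 left).
+365 (one year) → Dec 25, 1825 (1831 left).
+365 (one year) → Dec 25, 1826 (1466 left).
+365 (one year) → Dec 25, 1827 (1101 left).
+366 (one year; includes Feb 29, 1828) → Dec 25, 1828 (735 left).
+365 (one year) → Dec 25, 1829 (370 left).
Dec has 31 days: +7 → Jan 1, 1830 (363 left).
Jan has 31 days: +31 → Feb 1, 1830 (332 left).
Feb has 28 days: +28 → Mar 1, 1830 (304 left).
Mar has 31 days: +31 → Apr 1, 1830 (273 left).
Apr has 30 days: +30 → May 1, 1830 (243 left).
May has 31 days: +31 → Jun 1, 1830 (212 left).
Jun has 30 days: +30 → Jul 1, 1830 (182 left).
Jul has 31 days: +31 → Aug 1, 1830 (151 left).
Aug has 31 days: +31 → Sep 1, 1830 (120 left).
Sep has 30 days: +30 → Oct 1, 1830 (90 left).
Oct has 31 days: +31 → Nov 1, 1830 (59 left).
Nov has 30 days: +30 → Dec 1, 1830 (29 left).
+29 → Dec 30, 1830.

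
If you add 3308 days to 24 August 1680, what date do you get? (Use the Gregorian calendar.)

+365 (one year) → Aug 24, 1681 (2943 left).
+365 (one year) → Aug 24, 1682 (2578 left).
+365 (one year) → Aug 24, 1683 (2213 left).
+366 (one year; includes Feb 29, 1684) → Aug 24, 1684 (1847 left).
+365 (one year) → Aug 24, 1685 (1482 left).
+365 (one year) → Aug 24, 1686 (1117 left).
+365 (one year) → Aug 24, 1687 (752 left).
+366 (one year; includes Feb 29, 1688) → Aug 24, 1688 (386 left).
Aug has 31 days: +8 → Sep 1, 1688 (378 left).
Sep has 30 days: +30 → Oct 1, 1688 (348 left).
Oct has 31 days: +31 → Nov 1, 1688 (317 left).
Nov has 30 days: +30 → Dec 1, 1688 (287 left).
Dec has 31 days: +31 → Jan 1, 1689 (256 left).
Jan has 31 days: +31 → Feb 1, 1689 (225 left).
Feb has 28 days: +28 → Mar 1, 1689 (197 left).
Mar has 31 days: +31 → Apr 1, 1689 (166 left).
Apr has 30 days: +30 → May 1, 1689 (136 left).
May has 31 days: +31 → Jun 1, 1689 (105 left).
Jun has 30 days: +30 → Jul 1, 1689 (75 left).
Jul has 31 days: +31 → Aug 1, 1689 (44 left).
Aug has 31 days: +31 → Sep 1, 1689 (13 left).
+13 → Sep 14, 1689.

September 14, 1689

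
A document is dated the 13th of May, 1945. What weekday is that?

Doomsday rule: the anchor day for the 1900s is Wednesday. For year 45: 45÷12 = 3 r 9, and 9÷4 = 2, so 3+9+2 = 14.
Wednesday + 14 ≡ Wednesday — that's 1945's doomsday.
In May the doomsday date is May 9.
May 13 is 4 days after May 9; 4 mod 7 = 4, so Wednesday + 4 = Sunday.

Sunday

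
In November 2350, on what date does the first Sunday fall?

November 1, 2350 is a Wednesday.
The first Sunday is therefore November 5 (4 days later).

November 5, 2350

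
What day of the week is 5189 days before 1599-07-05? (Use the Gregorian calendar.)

Jul 5, 1599 is a Monday.
5189 mod 7 = 2, so 5189 days before a Monday is Monday − 2 = Saturday.

Saturday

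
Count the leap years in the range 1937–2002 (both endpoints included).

Multiples of 4 in [1937,2002]: 16.
Of those, multiples of 100: 1 (not leap unless ÷400).
Multiples of 400: 1.
Leap years = 16 − 1 + 1 = 16.

16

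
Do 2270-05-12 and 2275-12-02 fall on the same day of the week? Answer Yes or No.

Yes

From May 12, 2270 to Dec 2, 2275 is 2030 days.
2030 mod 7 = 0, so they are the same weekday.
(May 12, 2270 is a Thursday; Dec 2, 2275 is a Thursday.)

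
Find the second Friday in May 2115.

May 10, 2115

May 1, 2115 is a Wednesday.
The first Friday is therefore May 3 (2 days later).
The second Friday is 3 + 1×7 = May 10.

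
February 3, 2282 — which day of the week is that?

Friday

Doomsday rule: the anchor day for the 2200s is Friday. For year 82: 82÷12 = 6 r 10, and 10÷4 = 2, so 6+10+2 = 18.
Friday + 18 ≡ Tuesday — that's 2282's doomsday.
In February the doomsday date is Feb 28 (2282 is not a leap year).
Feb 3 is 25 days before Feb 28; 25 mod 7 = 4, so Tuesday − 4 = Friday.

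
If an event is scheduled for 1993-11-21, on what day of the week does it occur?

Sunday

January 1, 1993 is a Friday.
Jan 1, 1993 → Feb 1, 1993: 31 days (January has 31).
Feb 1, 1993 → Mar 1, 1993: 28 days (February has 28).
Mar 1, 1993 → Apr 1, 1993: 31 days (March has 31).
Apr 1, 1993 → May 1, 1993: 30 days (April has 30).
May 1, 1993 → Jun 1, 1993: 31 days (May has 31).
Jun 1, 1993 → Jul 1, 1993: 30 days (June has 30).
Jul 1, 1993 → Aug 1, 1993: 31 days (July has 31).
Aug 1, 1993 → Sep 1, 1993: 31 days (August has 31).
Sep 1, 1993 → Oct 1, 1993: 30 days (September has 30).
Oct 1, 1993 → Nov 1, 1993: 31 days (October has 31).
Nov 1, 1993 → Nov 21, 1993: 20 days.
Total: 324 days.
324 mod 7 = 2, so Friday + 2 = Sunday.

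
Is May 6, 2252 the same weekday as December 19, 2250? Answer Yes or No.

Yes

From Dec 19, 2250 to May 6, 2252 is 504 days.
504 mod 7 = 0, so they are the same weekday.
(Dec 19, 2250 is a Thursday; May 6, 2252 is a Thursday.)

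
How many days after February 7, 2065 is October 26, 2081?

Feb 7, 2065 → Feb 7, 2066: 365 days.
Feb 7, 2066 → Feb 7, 2067: 365 days.
Feb 7, 2067 → Feb 7, 2068: 365 days.
Feb 7, 2068 → Feb 7, 2069: 366 days (Feb 29, 2068 is in that span).
Feb 7, 2069 → Feb 7, 2070: 365 days.
Feb 7, 2070 → Feb 7, 2071: 365 days.
Feb 7, 2071 → Feb 7, 2072: 365 days.
Feb 7, 2072 → Feb 7, 2073: 366 days (Feb 29, 2072 is in that span).
Feb 7, 2073 → Feb 7, 2074: 365 days.
Feb 7, 2074 → Feb 7, 2075: 365 days.
Feb 7, 2075 → Feb 7, 2076: 365 days.
Feb 7, 2076 → Feb 7, 2077: 366 days (Feb 29, 2076 is in that span).
Feb 7, 2077 → Feb 7, 2078: 365 days.
Feb 7, 2078 → Feb 7, 2079: 365 days.
Feb 7, 2079 → Feb 7, 2080: 365 days.
Feb 7, 2080 → Feb 7, 2081: 366 days (Feb 29, 2080 is in that span).
Feb 7, 2081 → Mar 7, 2081: 28 days (February has 28).
Mar 7, 2081 → Apr 7, 2081: 31 days (March has 31).
Apr 7, 2081 → May 7, 2081: 30 days (April has 30).
May 7, 2081 → Jun 7, 2081: 31 days (May has 31).
Jun 7, 2081 → Jul 7, 2081: 30 days (June has 30).
Jul 7, 2081 → Aug 7, 2081: 31 days (July has 31).
Aug 7, 2081 → Sep 7, 2081: 31 days (August has 31).
Sep 7, 2081 → Oct 7, 2081: 30 days (September has 30).
Oct 7, 2081 → Oct 26, 2081: 19 days.
Total: 6105 days.

6105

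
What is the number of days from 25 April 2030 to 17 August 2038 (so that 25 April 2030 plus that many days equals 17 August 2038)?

3036

Apr 25, 2030 → Apr 25, 2031: 365 days.
Apr 25, 2031 → Apr 25, 2032: 366 days (Feb 29, 2032 is in that span).
Apr 25, 2032 → Apr 25, 2033: 365 days.
Apr 25, 2033 → Apr 25, 2034: 365 days.
Apr 25, 2034 → Apr 25, 2035: 365 days.
Apr 25, 2035 → Apr 25, 2036: 366 days (Feb 29, 2036 is in that span).
Apr 25, 2036 → Apr 25, 2037: 365 days.
Apr 25, 2037 → Apr 25, 2038: 365 days.
Apr 25, 2038 → May 25, 2038: 30 days (April has 30).
May 25, 2038 → Jun 25, 2038: 31 days (May has 31).
Jun 25, 2038 → Jul 25, 2038: 30 days (June has 30).
Jul 25, 2038 → Aug 17, 2038: 23 days.
Total: 3036 days.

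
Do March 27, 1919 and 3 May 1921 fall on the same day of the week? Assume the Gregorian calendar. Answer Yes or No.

No

From Mar 27, 1919 to May 3, 1921 is 768 days.
768 mod 7 = 5, so they are different weekdays.
(Mar 27, 1919 is a Thursday; May 3, 1921 is a Tuesday.)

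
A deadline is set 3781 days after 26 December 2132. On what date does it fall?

May 4, 2143

+365 (one year) → Dec 26, 2133 (3416 left).
+365 (one year) → Dec 26, 2134 (3051 left).
+365 (one year) → Dec 26, 2135 (2686 left).
+366 (one year; includes Feb 29, 2136) → Dec 26, 2136 (2320 left).
+365 (one year) → Dec 26, 2137 (1955 left).
+365 (one year) → Dec 26, 2138 (1590 left).
+365 (one year) → Dec 26, 2139 (1225 left).
+366 (one year; includes Feb 29, 2140) → Dec 26, 2140 (859 left).
+365 (one year) → Dec 26, 2141 (494 left).
+365 (one year) → Dec 26, 2142 (129 left).
Dec has 31 days: +6 → Jan 1, 2143 (123 left).
Jan has 31 days: +31 → Feb 1, 2143 (92 left).
Feb has 28 days: +28 → Mar 1, 2143 (64 left).
Mar has 31 days: +31 → Apr 1, 2143 (33 left).
Apr has 30 days: +30 → May 1, 2143 (3 left).
+3 → May 4, 2143.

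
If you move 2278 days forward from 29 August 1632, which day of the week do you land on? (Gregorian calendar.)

Aug 29, 1632 is a Sunday.
2278 mod 7 = 3, so 2278 days after a Sunday is Sunday + 3 = Wednesday.

Wednesday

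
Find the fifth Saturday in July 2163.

July 30, 2163

July 1, 2163 is a Friday.
The first Saturday is therefore July 2 (1 days later).
The fifth Saturday is 2 + 4×7 = July 30.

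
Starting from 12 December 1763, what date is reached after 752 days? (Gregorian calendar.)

January 2, 1766

+366 (one year; includes Feb 29, 1764) → Dec 12, 1764 (386 left).
Dec has 31 days: +20 → Jan 1, 1765 (366 left).
Jan has 31 days: +31 → Feb 1, 1765 (335 left).
Feb has 28 days: +28 → Mar 1, 1765 (307 left).
Mar has 31 days: +31 → Apr 1, 1765 (276 left).
Apr has 30 days: +30 → May 1, 1765 (246 left).
May has 31 days: +31 → Jun 1, 1765 (215 left).
Jun has 30 days: +30 → Jul 1, 1765 (185 left).
Jul has 31 days: +31 → Aug 1, 1765 (154 left).
Aug has 31 days: +31 → Sep 1, 1765 (123 left).
Sep has 30 days: +30 → Oct 1, 1765 (93 left).
Oct has 31 days: +31 → Nov 1, 1765 (62 left).
Nov has 30 days: +30 → Dec 1, 1765 (32 left).
Dec has 31 days: +31 → Jan 1, 1766 (1 left).
+1 → Jan 2, 1766.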